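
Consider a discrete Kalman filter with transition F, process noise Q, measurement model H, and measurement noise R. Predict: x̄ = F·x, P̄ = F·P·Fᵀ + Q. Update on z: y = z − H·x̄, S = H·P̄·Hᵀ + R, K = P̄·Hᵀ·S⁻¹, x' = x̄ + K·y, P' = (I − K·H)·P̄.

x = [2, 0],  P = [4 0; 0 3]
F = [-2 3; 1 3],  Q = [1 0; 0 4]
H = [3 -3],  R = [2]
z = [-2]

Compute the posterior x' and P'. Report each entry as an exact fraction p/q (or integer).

x' = [-284/371, -26/371]
P' = [10699/371 10649/371; 10649/371 10681/371]

x̄ = F·x = [-4, 2]
P̄ = F·P·Fᵀ + Q = [44 19; 19 35]
y = z − H·x̄ = [16]
S = H·P̄·Hᵀ + R = [371]
K = P̄·Hᵀ·S⁻¹ = [75/371; -48/371]
x' = x̄ + K·y = [-284/371, -26/371]
P' = (I − K·H)·P̄ = [10699/371 10649/371; 10649/371 10681/371]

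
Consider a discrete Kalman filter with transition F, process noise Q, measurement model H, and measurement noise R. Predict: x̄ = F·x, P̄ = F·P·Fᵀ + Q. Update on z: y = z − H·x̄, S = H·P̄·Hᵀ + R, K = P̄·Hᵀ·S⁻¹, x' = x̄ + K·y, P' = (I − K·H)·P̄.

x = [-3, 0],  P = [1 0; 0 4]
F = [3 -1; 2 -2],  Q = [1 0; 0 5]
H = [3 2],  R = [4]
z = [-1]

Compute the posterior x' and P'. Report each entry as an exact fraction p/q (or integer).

x̄ = F·x = [-9, -6]
P̄ = F·P·Fᵀ + Q = [14 14; 14 25]
y = z − H·x̄ = [38]
S = H·P̄·Hᵀ + R = [398]
K = P̄·Hᵀ·S⁻¹ = [35/199; 46/199]
x' = x̄ + K·y = [-461/199, 554/199]
P' = (I − K·H)·P̄ = [336/199 -434/199; -434/199 743/199]

x' = [-461/199, 554/199]
P' = [336/199 -434/199; -434/199 743/199]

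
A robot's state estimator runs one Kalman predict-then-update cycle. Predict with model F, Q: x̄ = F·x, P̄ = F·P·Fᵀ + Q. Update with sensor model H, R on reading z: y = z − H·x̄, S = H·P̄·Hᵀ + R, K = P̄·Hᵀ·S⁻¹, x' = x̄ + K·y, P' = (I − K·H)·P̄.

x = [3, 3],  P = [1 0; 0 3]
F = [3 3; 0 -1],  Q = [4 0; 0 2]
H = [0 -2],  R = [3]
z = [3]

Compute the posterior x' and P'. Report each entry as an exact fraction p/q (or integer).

x̄ = F·x = [18, -3]
P̄ = F·P·Fᵀ + Q = [40 -9; -9 5]
y = z − H·x̄ = [-3]
S = H·P̄·Hᵀ + R = [23]
K = P̄·Hᵀ·S⁻¹ = [18/23; -10/23]
x' = x̄ + K·y = [360/23, -39/23]
P' = (I − K·H)·P̄ = [596/23 -27/23; -27/23 15/23]

x' = [360/23, -39/23]
P' = [596/23 -27/23; -27/23 15/23]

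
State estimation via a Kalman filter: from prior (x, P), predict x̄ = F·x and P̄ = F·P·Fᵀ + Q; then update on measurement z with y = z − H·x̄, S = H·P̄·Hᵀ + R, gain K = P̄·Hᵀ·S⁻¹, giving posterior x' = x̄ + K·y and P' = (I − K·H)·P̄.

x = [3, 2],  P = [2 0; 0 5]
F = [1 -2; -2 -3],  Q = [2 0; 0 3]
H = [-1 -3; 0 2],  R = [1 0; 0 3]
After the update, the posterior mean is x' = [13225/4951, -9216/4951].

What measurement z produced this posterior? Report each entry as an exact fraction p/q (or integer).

x̄ = F·x = [-1, -12]
P̄ = F·P·Fᵀ + Q = [24 26; 26 56]
S = H·P̄·Hᵀ + R = [685 -388; -388 227]
K = P̄·Hᵀ·S⁻¹ = [-2978/4951 -3956/4951; -582/4951 1448/4951]
x' − x̄ = [18176/4951, 50196/4951] = K·y
y = (KᵀK)⁻¹·Kᵀ·(x' − x̄) = [-34, 21]
z = y + H·x̄ = [-34, 21] + [37, -24] = [3, -3]

z = [3, -3]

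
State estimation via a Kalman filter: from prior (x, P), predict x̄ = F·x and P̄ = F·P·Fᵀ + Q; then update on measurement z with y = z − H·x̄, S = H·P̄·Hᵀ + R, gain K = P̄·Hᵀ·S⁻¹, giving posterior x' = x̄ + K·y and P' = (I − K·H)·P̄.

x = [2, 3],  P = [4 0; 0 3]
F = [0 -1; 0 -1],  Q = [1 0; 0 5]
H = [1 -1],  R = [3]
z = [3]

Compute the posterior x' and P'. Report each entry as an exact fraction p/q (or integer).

x' = [-8/3, -14/3]
P' = [35/9 32/9; 32/9 47/9]

x̄ = F·x = [-3, -3]
P̄ = F·P·Fᵀ + Q = [4 3; 3 8]
y = z − H·x̄ = [3]
S = H·P̄·Hᵀ + R = [9]
K = P̄·Hᵀ·S⁻¹ = [1/9; -5/9]
x' = x̄ + K·y = [-8/3, -14/3]
P' = (I − K·H)·P̄ = [35/9 32/9; 32/9 47/9]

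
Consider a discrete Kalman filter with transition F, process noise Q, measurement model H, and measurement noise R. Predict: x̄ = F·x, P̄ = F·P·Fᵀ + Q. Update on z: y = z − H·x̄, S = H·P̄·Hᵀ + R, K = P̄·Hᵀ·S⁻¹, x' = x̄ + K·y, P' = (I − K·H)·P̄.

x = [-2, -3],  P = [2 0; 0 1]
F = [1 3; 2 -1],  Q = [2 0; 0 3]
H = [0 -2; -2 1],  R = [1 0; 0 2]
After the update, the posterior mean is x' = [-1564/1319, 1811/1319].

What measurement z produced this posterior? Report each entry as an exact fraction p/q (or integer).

z = [-3, 3]

x̄ = F·x = [-11, -1]
P̄ = F·P·Fᵀ + Q = [13 1; 1 12]
S = H·P̄·Hᵀ + R = [49 -20; -20 62]
K = P̄·Hᵀ·S⁻¹ = [-312/1319 -1265/2638; -644/1319 5/1319]
x' − x̄ = [12945/1319, 3130/1319] = K·y
y = (KᵀK)⁻¹·Kᵀ·(x' − x̄) = [-5, -18]
z = y + H·x̄ = [-5, -18] + [2, 21] = [-3, 3]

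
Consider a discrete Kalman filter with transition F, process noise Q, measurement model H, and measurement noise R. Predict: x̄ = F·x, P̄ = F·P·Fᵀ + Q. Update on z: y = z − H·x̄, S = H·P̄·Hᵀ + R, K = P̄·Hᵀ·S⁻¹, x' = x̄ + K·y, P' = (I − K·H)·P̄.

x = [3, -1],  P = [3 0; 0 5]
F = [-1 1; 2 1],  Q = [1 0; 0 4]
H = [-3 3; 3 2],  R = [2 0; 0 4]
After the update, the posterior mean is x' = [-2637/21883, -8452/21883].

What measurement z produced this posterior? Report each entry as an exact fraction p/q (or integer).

z = [-1, -1]

x̄ = F·x = [-4, 5]
P̄ = F·P·Fᵀ + Q = [9 -1; -1 21]
S = H·P̄·Hᵀ + R = [290 42; 42 157]
K = P̄·Hᵀ·S⁻¹ = [-2880/21883 4255/21883; 4362/21883 4269/21883]
x' − x̄ = [84895/21883, -117867/21883] = K·y
y = (KᵀK)⁻¹·Kᵀ·(x' − x̄) = [-28, 1]
z = y + H·x̄ = [-28, 1] + [27, -2] = [-1, -1]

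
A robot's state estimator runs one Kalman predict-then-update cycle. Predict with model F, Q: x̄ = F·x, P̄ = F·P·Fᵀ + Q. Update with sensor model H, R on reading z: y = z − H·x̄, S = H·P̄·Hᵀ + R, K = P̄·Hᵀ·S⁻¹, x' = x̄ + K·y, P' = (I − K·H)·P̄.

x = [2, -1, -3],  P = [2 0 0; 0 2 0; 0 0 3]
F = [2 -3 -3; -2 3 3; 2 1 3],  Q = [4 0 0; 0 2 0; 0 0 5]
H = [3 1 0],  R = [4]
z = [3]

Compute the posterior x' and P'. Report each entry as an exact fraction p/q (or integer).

x̄ = F·x = [16, -16, -6]
P̄ = F·P·Fᵀ + Q = [57 -53 -25; -53 55 25; -25 25 42]
y = z − H·x̄ = [-29]
S = H·P̄·Hᵀ + R = [254]
K = P̄·Hᵀ·S⁻¹ = [59/127; -52/127; -25/127]
x' = x̄ + K·y = [321/127, -524/127, -37/127]
P' = (I − K·H)·P̄ = [277/127 -595/127 -225/127; -595/127 1577/127 575/127; -225/127 575/127 4084/127]

x' = [321/127, -524/127, -37/127]
P' = [277/127 -595/127 -225/127; -595/127 1577/127 575/127; -225/127 575/127 4084/127]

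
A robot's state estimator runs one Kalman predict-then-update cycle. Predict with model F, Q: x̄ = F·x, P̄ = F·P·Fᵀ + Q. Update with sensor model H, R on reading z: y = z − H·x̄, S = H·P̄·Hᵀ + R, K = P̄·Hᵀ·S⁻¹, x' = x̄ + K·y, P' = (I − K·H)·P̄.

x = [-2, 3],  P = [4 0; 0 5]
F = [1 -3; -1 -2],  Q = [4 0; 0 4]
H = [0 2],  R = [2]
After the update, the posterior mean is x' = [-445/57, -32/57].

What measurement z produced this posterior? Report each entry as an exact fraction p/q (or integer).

z = [-1]

x̄ = F·x = [-11, -4]
P̄ = F·P·Fᵀ + Q = [53 26; 26 28]
S = H·P̄·Hᵀ + R = [114]
K = P̄·Hᵀ·S⁻¹ = [26/57; 28/57]
x' − x̄ = [182/57, 196/57] = K·y
y = (KᵀK)⁻¹·Kᵀ·(x' − x̄) = [7]
z = y + H·x̄ = [7] + [-8] = [-1]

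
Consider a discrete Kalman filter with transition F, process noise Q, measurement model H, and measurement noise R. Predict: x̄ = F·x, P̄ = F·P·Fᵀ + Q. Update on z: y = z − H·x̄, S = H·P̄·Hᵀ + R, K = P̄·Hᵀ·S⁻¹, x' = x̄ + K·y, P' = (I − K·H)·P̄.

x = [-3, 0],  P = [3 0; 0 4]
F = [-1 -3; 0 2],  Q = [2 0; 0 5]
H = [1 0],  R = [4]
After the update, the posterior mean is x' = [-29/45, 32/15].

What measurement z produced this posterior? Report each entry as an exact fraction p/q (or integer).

x̄ = F·x = [3, 0]
P̄ = F·P·Fᵀ + Q = [41 -24; -24 21]
S = H·P̄·Hᵀ + R = [45]
K = P̄·Hᵀ·S⁻¹ = [41/45; -8/15]
x' − x̄ = [-164/45, 32/15] = K·y
y = (KᵀK)⁻¹·Kᵀ·(x' − x̄) = [-4]
z = y + H·x̄ = [-4] + [3] = [-1]

z = [-1]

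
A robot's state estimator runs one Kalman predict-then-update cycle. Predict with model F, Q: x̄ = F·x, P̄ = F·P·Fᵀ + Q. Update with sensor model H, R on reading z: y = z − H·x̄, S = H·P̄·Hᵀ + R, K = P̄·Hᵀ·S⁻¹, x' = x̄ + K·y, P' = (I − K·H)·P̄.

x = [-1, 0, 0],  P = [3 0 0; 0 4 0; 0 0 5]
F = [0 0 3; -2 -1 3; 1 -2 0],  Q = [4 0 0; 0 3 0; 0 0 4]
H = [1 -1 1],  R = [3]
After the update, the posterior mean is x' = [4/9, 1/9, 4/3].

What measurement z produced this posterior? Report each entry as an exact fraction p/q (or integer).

z = [2]

x̄ = F·x = [0, 2, -1]
P̄ = F·P·Fᵀ + Q = [49 45 0; 45 64 2; 0 2 23]
S = H·P̄·Hᵀ + R = [45]
K = P̄·Hᵀ·S⁻¹ = [4/45; -17/45; 7/15]
x' − x̄ = [4/9, -17/9, 7/3] = K·y
y = (KᵀK)⁻¹·Kᵀ·(x' − x̄) = [5]
z = y + H·x̄ = [5] + [-3] = [2]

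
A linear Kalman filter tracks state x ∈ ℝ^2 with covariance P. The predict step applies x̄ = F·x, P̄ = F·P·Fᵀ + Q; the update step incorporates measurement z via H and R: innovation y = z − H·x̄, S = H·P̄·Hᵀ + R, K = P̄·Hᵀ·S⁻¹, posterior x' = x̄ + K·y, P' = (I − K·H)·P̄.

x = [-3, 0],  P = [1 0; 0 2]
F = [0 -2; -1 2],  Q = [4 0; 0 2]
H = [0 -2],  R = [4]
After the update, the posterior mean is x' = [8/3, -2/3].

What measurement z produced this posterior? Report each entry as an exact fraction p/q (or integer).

z = [2]

x̄ = F·x = [0, 3]
P̄ = F·P·Fᵀ + Q = [12 -8; -8 11]
S = H·P̄·Hᵀ + R = [48]
K = P̄·Hᵀ·S⁻¹ = [1/3; -11/24]
x' − x̄ = [8/3, -11/3] = K·y
y = (KᵀK)⁻¹·Kᵀ·(x' − x̄) = [8]
z = y + H·x̄ = [8] + [-6] = [2]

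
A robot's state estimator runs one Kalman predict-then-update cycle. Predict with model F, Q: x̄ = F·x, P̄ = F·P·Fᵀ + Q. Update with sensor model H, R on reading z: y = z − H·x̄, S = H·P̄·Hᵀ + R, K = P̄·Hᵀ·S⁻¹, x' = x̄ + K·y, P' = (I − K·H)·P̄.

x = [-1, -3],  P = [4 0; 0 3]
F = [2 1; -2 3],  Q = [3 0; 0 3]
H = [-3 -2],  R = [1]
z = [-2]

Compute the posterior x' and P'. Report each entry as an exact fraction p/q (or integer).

x' = [9/23, 108/299]
P' = [298/23 -445/23; -445/23 8713/299]

x̄ = F·x = [-5, -7]
P̄ = F·P·Fᵀ + Q = [22 -7; -7 46]
y = z − H·x̄ = [-31]
S = H·P̄·Hᵀ + R = [299]
K = P̄·Hᵀ·S⁻¹ = [-4/23; -71/299]
x' = x̄ + K·y = [9/23, 108/299]
P' = (I − K·H)·P̄ = [298/23 -445/23; -445/23 8713/299]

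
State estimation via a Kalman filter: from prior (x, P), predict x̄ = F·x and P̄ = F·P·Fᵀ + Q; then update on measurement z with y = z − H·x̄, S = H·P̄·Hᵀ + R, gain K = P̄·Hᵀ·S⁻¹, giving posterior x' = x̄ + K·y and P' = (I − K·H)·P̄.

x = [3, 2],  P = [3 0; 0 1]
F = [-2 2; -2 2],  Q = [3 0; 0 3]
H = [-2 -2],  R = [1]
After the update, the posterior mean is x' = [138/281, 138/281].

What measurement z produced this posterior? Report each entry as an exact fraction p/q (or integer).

z = [-2]

x̄ = F·x = [-2, -2]
P̄ = F·P·Fᵀ + Q = [19 16; 16 19]
S = H·P̄·Hᵀ + R = [281]
K = P̄·Hᵀ·S⁻¹ = [-70/281; -70/281]
x' − x̄ = [700/281, 700/281] = K·y
y = (KᵀK)⁻¹·Kᵀ·(x' − x̄) = [-10]
z = y + H·x̄ = [-10] + [8] = [-2]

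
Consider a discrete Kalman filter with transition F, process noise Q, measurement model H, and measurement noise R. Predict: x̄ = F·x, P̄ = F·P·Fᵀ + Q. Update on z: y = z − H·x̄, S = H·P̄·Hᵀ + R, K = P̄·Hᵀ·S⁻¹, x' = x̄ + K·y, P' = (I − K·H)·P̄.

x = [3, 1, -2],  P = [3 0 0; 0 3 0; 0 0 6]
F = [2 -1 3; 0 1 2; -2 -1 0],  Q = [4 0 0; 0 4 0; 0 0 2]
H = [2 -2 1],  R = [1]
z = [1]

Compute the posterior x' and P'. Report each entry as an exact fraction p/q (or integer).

x̄ = F·x = [-1, -3, -7]
P̄ = F·P·Fᵀ + Q = [73 33 -9; 33 31 -3; -9 -3 17]
y = z − H·x̄ = [4]
S = H·P̄·Hᵀ + R = [146]
K = P̄·Hᵀ·S⁻¹ = [71/146; 1/146; 5/146]
x' = x̄ + K·y = [69/73, -217/73, -501/73]
P' = (I − K·H)·P̄ = [5617/146 4747/146 -1669/146; 4747/146 4525/146 -443/146; -1669/146 -443/146 2457/146]

x' = [69/73, -217/73, -501/73]
P' = [5617/146 4747/146 -1669/146; 4747/146 4525/146 -443/146; -1669/146 -443/146 2457/146]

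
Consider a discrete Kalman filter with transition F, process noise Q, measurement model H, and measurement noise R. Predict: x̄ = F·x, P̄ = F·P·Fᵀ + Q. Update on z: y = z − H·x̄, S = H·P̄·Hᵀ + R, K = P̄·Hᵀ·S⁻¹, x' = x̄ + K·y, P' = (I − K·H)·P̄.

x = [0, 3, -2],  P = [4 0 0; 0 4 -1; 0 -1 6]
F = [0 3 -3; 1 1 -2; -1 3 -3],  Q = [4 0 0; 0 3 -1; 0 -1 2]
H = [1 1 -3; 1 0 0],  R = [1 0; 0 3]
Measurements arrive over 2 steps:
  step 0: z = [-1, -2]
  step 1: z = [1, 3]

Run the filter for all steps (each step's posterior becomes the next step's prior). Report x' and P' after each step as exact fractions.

step 0: x' = [-21608/14155, -21953/14155, -9837/14155], P' = [39477/14155 28872/14155 22938/14155; 28872/14155 119577/14155 48838/14155; 22938/14155 48838/14155 25322/14155]
step 1: x' = [104631924/47984129, 3201081/47984129, 21530321/47984129], P' = [125009322/47984129 40424208/47984129 55795575/47984129; 40424208/47984129 162665386/47984129 66265487/47984129; 55795575/47984129 66265487/47984129 45700365/47984129]

step 0: x̄ = F·x = [15, 7, 15]
step 0: P̄ = F·P·Fᵀ + Q = [112 57 108; 57 39 52; 108 52 114]
step 0: y = z − H·x̄ = [22, -17]
step 0: S = H·P̄·Hᵀ + R = [332 -155; -155 115]
step 0: K = P̄·Hᵀ·S⁻¹ = [-93/2831 13159/14155; 387/2831 9624/14155; -838/2831 7646/14155]
step 0: x' = x̄ + K·y = [-21608/14155, -21953/14155, -9837/14155]
step 0: P' = (I − K·H)·P̄ = [39477/14155 28872/14155 22938/14155; 28872/14155 119577/14155 48838/14155; 22938/14155 48838/14155 25322/14155]
step 1: x̄ = F·x = [-36348/14155, -23887/14155, -2948/2831]
step 1: P̄ = F·P·Fᵀ + Q = [481627/14155 88923/14155 81441/2831; 88923/14155 73447/14155 10459/2831; 81441/2831 10459/2831 91438/2831]
step 1: y = z − H·x̄ = [6034/2831, 78813/14155]
step 1: S = H·P̄·Hᵀ + R = [420957/2831 -130213/2831; -130213/2831 524092/14155]
step 1: K = P̄·Hᵀ·S⁻¹ = [-1953195/47984129 41669774/47984129; 4293133/47984129 13474736/47984129; -15040033/47984129 18598525/47984129]
step 1: x' = x̄ + K·y = [104631924/47984129, 3201081/47984129, 21530321/47984129]
step 1: P' = (I − K·H)·P̄ = [125009322/47984129 40424208/47984129 55795575/47984129; 40424208/47984129 162665386/47984129 66265487/47984129; 55795575/47984129 66265487/47984129 45700365/47984129]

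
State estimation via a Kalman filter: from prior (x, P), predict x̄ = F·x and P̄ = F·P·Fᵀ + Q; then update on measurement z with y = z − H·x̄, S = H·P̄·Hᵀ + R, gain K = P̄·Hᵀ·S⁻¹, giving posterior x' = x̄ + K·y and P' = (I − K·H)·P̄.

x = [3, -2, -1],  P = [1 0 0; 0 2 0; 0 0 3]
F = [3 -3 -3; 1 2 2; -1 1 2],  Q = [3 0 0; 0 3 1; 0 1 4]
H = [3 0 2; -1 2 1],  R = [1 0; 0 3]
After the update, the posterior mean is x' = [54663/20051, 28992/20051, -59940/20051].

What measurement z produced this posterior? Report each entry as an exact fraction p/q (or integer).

x̄ = F·x = [18, -3, -7]
P̄ = F·P·Fᵀ + Q = [57 -27 -27; -27 24 16; -27 16 19]
S = H·P̄·Hᵀ + R = [266 -258; -258 401]
K = P̄·Hᵀ·S⁻¹ = [11313/40102 -3261/20051; 3829/40102 5782/20051; 2881/40102 4827/20051]
x' − x̄ = [-306255/20051, 89145/20051, 80417/20051] = K·y
y = (KᵀK)⁻¹·Kᵀ·(x' − x̄) = [-38, 28]
z = y + H·x̄ = [-38, 28] + [40, -31] = [2, -3]

z = [2, -3]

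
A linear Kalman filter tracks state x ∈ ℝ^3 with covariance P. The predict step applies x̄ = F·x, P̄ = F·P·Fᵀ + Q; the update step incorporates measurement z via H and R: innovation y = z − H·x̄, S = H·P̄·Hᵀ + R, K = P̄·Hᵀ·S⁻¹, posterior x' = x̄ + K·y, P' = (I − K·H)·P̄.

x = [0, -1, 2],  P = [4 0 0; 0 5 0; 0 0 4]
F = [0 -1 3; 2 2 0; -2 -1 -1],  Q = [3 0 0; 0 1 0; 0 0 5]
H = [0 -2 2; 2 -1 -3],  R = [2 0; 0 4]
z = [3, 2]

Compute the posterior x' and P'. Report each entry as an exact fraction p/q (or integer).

x̄ = F·x = [7, -2, -1]
P̄ = F·P·Fᵀ + Q = [44 -10 -7; -10 37 -26; -7 -26 30]
y = z − H·x̄ = [1, -17]
S = H·P̄·Hᵀ + R = [478 -198; -198 455]
K = P̄·Hᵀ·S⁻¹ = [13146/89143 29035/89143; -26586/89143 -7455/89143; 17758/89143 -7554/89143]
x' = x̄ + K·y = [143552/89143, -78137/89143, 57033/89143]
P' = (I − K·H)·P̄ = [388251/89143 155231/89143 168377/89143; 155231/89143 105010/89143 78424/89143; 168377/89143 78424/89143 96182/89143]

x' = [143552/89143, -78137/89143, 57033/89143]
P' = [388251/89143 155231/89143 168377/89143; 155231/89143 105010/89143 78424/89143; 168377/89143 78424/89143 96182/89143]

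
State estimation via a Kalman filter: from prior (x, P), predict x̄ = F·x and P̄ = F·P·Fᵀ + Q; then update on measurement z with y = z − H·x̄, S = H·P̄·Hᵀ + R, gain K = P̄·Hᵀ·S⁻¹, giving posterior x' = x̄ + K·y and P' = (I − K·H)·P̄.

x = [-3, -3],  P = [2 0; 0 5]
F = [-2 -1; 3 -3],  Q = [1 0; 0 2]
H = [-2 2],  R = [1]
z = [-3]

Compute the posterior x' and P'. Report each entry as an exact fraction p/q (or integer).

x̄ = F·x = [9, 0]
P̄ = F·P·Fᵀ + Q = [14 3; 3 65]
y = z − H·x̄ = [15]
S = H·P̄·Hᵀ + R = [293]
K = P̄·Hᵀ·S⁻¹ = [-22/293; 124/293]
x' = x̄ + K·y = [2307/293, 1860/293]
P' = (I − K·H)·P̄ = [3618/293 3607/293; 3607/293 3669/293]

x' = [2307/293, 1860/293]
P' = [3618/293 3607/293; 3607/293 3669/293]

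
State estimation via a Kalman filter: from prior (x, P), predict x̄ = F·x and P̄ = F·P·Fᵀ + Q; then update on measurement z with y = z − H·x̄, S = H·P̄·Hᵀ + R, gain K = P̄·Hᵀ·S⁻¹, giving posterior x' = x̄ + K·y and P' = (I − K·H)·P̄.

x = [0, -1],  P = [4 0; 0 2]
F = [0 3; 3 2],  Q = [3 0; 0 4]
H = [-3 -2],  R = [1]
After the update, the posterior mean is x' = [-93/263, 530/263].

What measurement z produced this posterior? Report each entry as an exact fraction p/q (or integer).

z = [-3]

x̄ = F·x = [-3, -2]
P̄ = F·P·Fᵀ + Q = [21 12; 12 48]
S = H·P̄·Hᵀ + R = [526]
K = P̄·Hᵀ·S⁻¹ = [-87/526; -66/263]
x' − x̄ = [696/263, 1056/263] = K·y
y = (KᵀK)⁻¹·Kᵀ·(x' − x̄) = [-16]
z = y + H·x̄ = [-16] + [13] = [-3]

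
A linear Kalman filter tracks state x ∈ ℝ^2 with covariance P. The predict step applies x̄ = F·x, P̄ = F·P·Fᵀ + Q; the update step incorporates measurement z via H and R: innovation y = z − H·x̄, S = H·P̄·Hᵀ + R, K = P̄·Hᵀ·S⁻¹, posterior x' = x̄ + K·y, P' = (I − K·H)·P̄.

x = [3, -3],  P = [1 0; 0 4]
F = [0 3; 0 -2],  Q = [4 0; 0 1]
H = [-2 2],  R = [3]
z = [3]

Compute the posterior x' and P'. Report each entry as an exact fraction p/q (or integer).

x' = [-39/47, 36/47]
P' = [536/423 344/423; 344/423 467/423]

x̄ = F·x = [-9, 6]
P̄ = F·P·Fᵀ + Q = [40 -24; -24 17]
y = z − H·x̄ = [-27]
S = H·P̄·Hᵀ + R = [423]
K = P̄·Hᵀ·S⁻¹ = [-128/423; 82/423]
x' = x̄ + K·y = [-39/47, 36/47]
P' = (I − K·H)·P̄ = [536/423 344/423; 344/423 467/423]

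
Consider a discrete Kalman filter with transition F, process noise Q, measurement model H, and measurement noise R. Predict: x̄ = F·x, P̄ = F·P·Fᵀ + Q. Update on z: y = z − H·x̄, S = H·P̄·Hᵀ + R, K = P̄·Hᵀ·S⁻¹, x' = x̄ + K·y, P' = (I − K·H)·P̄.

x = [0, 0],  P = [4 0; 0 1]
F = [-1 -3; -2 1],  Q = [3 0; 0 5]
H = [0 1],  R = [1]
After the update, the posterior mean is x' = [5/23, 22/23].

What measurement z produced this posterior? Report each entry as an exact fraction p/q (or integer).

z = [1]

x̄ = F·x = [0, 0]
P̄ = F·P·Fᵀ + Q = [16 5; 5 22]
S = H·P̄·Hᵀ + R = [23]
K = P̄·Hᵀ·S⁻¹ = [5/23; 22/23]
x' − x̄ = [5/23, 22/23] = K·y
y = (KᵀK)⁻¹·Kᵀ·(x' − x̄) = [1]
z = y + H·x̄ = [1] + [0] = [1]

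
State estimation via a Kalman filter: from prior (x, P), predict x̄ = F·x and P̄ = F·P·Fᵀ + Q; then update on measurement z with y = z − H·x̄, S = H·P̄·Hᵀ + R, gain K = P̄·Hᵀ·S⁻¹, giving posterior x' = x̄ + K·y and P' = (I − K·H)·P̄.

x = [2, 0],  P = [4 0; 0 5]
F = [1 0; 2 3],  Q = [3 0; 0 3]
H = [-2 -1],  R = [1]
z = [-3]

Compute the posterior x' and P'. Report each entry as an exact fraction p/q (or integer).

x̄ = F·x = [2, 4]
P̄ = F·P·Fᵀ + Q = [7 8; 8 64]
y = z − H·x̄ = [5]
S = H·P̄·Hᵀ + R = [125]
K = P̄·Hᵀ·S⁻¹ = [-22/125; -16/25]
x' = x̄ + K·y = [28/25, 4/5]
P' = (I − K·H)·P̄ = [391/125 -152/25; -152/25 64/5]

x' = [28/25, 4/5]
P' = [391/125 -152/25; -152/25 64/5]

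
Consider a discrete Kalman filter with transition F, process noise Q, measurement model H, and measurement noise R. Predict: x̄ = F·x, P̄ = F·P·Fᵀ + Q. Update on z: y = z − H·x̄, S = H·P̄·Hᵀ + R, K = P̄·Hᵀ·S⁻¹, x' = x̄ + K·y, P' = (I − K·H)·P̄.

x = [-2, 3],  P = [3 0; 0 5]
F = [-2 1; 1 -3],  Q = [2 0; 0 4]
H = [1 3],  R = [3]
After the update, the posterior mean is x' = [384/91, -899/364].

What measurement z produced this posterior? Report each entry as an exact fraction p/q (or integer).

z = [-3]

x̄ = F·x = [7, -11]
P̄ = F·P·Fᵀ + Q = [19 -21; -21 52]
S = H·P̄·Hᵀ + R = [364]
K = P̄·Hᵀ·S⁻¹ = [-11/91; 135/364]
x' − x̄ = [-253/91, 3105/364] = K·y
y = (KᵀK)⁻¹·Kᵀ·(x' − x̄) = [23]
z = y + H·x̄ = [23] + [-26] = [-3]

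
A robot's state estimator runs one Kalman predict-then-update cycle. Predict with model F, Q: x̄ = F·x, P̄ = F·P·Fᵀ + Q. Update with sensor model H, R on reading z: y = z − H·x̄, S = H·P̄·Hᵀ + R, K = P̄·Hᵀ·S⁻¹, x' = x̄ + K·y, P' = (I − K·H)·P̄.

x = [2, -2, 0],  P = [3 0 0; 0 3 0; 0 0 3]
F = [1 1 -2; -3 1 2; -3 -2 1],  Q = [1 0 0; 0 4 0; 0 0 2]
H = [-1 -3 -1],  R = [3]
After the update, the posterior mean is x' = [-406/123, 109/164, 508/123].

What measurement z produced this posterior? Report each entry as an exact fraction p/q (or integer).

x̄ = F·x = [0, -8, -2]
P̄ = F·P·Fᵀ + Q = [19 -18 -21; -18 46 27; -21 27 44]
S = H·P̄·Hᵀ + R = [492]
K = P̄·Hᵀ·S⁻¹ = [14/123; -49/164; -26/123]
x' − x̄ = [-406/123, 1421/164, 754/123] = K·y
y = (KᵀK)⁻¹·Kᵀ·(x' − x̄) = [-29]
z = y + H·x̄ = [-29] + [26] = [-3]

z = [-3]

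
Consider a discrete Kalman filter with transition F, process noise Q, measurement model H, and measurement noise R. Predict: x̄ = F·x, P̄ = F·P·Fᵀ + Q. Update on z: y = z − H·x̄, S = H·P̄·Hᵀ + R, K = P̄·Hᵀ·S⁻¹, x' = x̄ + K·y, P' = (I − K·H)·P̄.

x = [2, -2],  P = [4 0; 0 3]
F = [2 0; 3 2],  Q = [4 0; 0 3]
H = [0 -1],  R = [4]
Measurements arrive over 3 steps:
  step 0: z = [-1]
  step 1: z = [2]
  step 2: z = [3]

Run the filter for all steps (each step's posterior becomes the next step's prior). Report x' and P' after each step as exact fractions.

step 0: x' = [196/55, 59/55], P' = [524/55 96/55; 96/55 204/55]
step 1: x' = [-1960/7069, -10874/7069], P' = [71364/7069 14112/7069; 14112/7069 27396/7069]
step 2: x' = [-98072/970687, -2937745/970687], P' = [9855340/970687 1938528/970687; 1938528/970687 3769644/970687]

step 0: x̄ = F·x = [4, 2]
step 0: P̄ = F·P·Fᵀ + Q = [20 24; 24 51]
step 0: y = z − H·x̄ = [1]
step 0: S = H·P̄·Hᵀ + R = [55]
step 0: K = P̄·Hᵀ·S⁻¹ = [-24/55; -51/55]
step 0: x' = x̄ + K·y = [196/55, 59/55]
step 0: P' = (I − K·H)·P̄ = [524/55 96/55; 96/55 204/55]
step 1: x̄ = F·x = [392/55, 706/55]
step 1: P̄ = F·P·Fᵀ + Q = [2316/55 3528/55; 3528/55 6849/55]
step 1: y = z − H·x̄ = [816/55]
step 1: S = H·P̄·Hᵀ + R = [7069/55]
step 1: K = P̄·Hᵀ·S⁻¹ = [-3528/7069; -6849/7069]
step 1: x' = x̄ + K·y = [-1960/7069, -10874/7069]
step 1: P' = (I − K·H)·P̄ = [71364/7069 14112/7069; 14112/7069 27396/7069]
step 2: x̄ = F·x = [-3920/7069, -27628/7069]
step 2: P̄ = F·P·Fᵀ + Q = [313732/7069 484632/7069; 484632/7069 942411/7069]
step 2: y = z − H·x̄ = [-6421/7069]
step 2: S = H·P̄·Hᵀ + R = [970687/7069]
step 2: K = P̄·Hᵀ·S⁻¹ = [-484632/970687; -942411/970687]
step 2: x' = x̄ + K·y = [-98072/970687, -2937745/970687]
step 2: P' = (I − K·H)·P̄ = [9855340/970687 1938528/970687; 1938528/970687 3769644/970687]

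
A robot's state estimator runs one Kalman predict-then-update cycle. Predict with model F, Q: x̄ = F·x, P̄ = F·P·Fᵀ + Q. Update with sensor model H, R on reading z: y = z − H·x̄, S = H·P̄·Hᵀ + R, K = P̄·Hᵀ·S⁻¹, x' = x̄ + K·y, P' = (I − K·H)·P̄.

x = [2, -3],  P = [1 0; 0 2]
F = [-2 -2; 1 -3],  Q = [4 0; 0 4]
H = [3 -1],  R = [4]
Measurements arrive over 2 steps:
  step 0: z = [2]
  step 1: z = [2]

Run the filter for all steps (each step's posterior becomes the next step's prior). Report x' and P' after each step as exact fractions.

step 0: x̄ = F·x = [2, 11]
step 0: P̄ = F·P·Fᵀ + Q = [16 10; 10 23]
step 0: y = z − H·x̄ = [7]
step 0: S = H·P̄·Hᵀ + R = [111]
step 0: K = P̄·Hᵀ·S⁻¹ = [38/111; 7/111]
step 0: x' = x̄ + K·y = [488/111, 1270/111]
step 0: P' = (I − K·H)·P̄ = [332/111 844/111; 844/111 2504/111]
step 1: x̄ = F·x = [-1172/37, -3322/111]
step 1: P̄ = F·P·Fᵀ + Q = [6180/37 5912/37; 5912/37 18248/111]
step 1: y = z − H·x̄ = [7448/111]
step 1: S = H·P̄·Hᵀ + R = [79136/111]
step 1: K = P̄·Hᵀ·S⁻¹ = [9471/19784; 2185/4946]
step 1: x' = x̄ + K·y = [1103/2473, -706/2473]
step 1: P' = (I − K·H)·P̄ = [18009/4946 22278/2473; 22278/2473 62464/2473]

step 0: x' = [488/111, 1270/111], P' = [332/111 844/111; 844/111 2504/111]
step 1: x' = [1103/2473, -706/2473], P' = [18009/4946 22278/2473; 22278/2473 62464/2473]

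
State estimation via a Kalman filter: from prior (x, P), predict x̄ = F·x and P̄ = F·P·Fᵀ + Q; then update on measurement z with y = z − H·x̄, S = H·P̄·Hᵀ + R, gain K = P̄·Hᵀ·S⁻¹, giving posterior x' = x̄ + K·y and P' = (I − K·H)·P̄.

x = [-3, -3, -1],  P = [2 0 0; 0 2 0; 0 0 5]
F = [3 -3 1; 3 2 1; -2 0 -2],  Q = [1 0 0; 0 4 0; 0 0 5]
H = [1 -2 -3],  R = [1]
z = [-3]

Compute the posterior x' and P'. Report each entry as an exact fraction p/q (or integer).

x' = [-291/76, -2467/152, 1601/152]
P' = [1343/76 1371/152 -33/152; 1371/152 10591/304 -6149/304; -33/152 -6149/304 4103/304]

x̄ = F·x = [-1, -16, 8]
P̄ = F·P·Fᵀ + Q = [42 11 -22; 11 35 -22; -22 -22 33]
y = z − H·x̄ = [-10]
S = H·P̄·Hᵀ + R = [304]
K = P̄·Hᵀ·S⁻¹ = [43/152; 7/304; -77/304]
x' = x̄ + K·y = [-291/76, -2467/152, 1601/152]
P' = (I − K·H)·P̄ = [1343/76 1371/152 -33/152; 1371/152 10591/304 -6149/304; -33/152 -6149/304 4103/304]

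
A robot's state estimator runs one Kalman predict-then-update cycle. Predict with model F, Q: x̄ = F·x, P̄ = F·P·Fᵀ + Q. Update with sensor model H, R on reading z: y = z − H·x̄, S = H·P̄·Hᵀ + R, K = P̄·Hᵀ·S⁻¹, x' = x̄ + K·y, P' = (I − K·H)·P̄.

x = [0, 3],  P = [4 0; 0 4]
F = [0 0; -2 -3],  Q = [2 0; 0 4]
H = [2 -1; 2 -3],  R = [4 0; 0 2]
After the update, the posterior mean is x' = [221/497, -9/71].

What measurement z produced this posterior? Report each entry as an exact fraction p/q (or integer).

x̄ = F·x = [0, -9]
P̄ = F·P·Fᵀ + Q = [2 0; 0 56]
S = H·P̄·Hᵀ + R = [68 176; 176 514]
K = P̄·Hᵀ·S⁻¹ = [169/497 -54/497; 14/71 -28/71]
x' − x̄ = [221/497, 630/71] = K·y
y = (KᵀK)⁻¹·Kᵀ·(x' − x̄) = [-7, -26]
z = y + H·x̄ = [-7, -26] + [9, 27] = [2, 1]

z = [2, 1]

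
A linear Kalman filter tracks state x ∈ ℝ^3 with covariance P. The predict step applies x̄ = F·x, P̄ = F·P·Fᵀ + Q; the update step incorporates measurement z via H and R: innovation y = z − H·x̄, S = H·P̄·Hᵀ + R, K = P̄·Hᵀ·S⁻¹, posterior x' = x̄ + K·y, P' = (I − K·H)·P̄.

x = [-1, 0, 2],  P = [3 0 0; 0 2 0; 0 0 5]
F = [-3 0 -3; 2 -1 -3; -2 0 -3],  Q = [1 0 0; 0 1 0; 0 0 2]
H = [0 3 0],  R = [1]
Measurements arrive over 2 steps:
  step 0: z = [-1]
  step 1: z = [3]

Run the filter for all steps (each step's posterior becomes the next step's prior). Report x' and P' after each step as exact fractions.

step 0: x̄ = F·x = [-3, -8, -4]
step 0: P̄ = F·P·Fᵀ + Q = [73 27 63; 27 60 33; 63 33 59]
step 0: y = z − H·x̄ = [23]
step 0: S = H·P̄·Hᵀ + R = [541]
step 0: K = P̄·Hᵀ·S⁻¹ = [81/541; 180/541; 99/541]
step 0: x' = x̄ + K·y = [240/541, -188/541, 113/541]
step 0: P' = (I − K·H)·P̄ = [32932/541 27/541 26064/541; 27/541 60/541 33/541; 26064/541 33/541 22118/541]
step 1: x̄ = F·x = [-1059/541, 329/541, -819/541]
step 1: P̄ = F·P·Fᵀ + Q = [965143/541 79842/541 787614/541; 79842/541 18713/541 67487/541; 787614/541 67487/541 644640/541]
step 1: y = z − H·x̄ = [636/541]
step 1: S = H·P̄·Hᵀ + R = [168958/541]
step 1: K = P̄·Hᵀ·S⁻¹ = [119763/84479; 56139/168958; 202461/168958]
step 1: x' = x̄ + K·y = [-24573/84479, 84373/84479, -8883/84479]
step 1: P' = (I − K·H)·P̄ = [97685699/84479 39921/84479 78169143/84479; 39921/84479 18713/168958 67487/168958; 78169143/84479 67487/168958 125557539/168958]

step 0: x' = [240/541, -188/541, 113/541], P' = [32932/541 27/541 26064/541; 27/541 60/541 33/541; 26064/541 33/541 22118/541]
step 1: x' = [-24573/84479, 84373/84479, -8883/84479], P' = [97685699/84479 39921/84479 78169143/84479; 39921/84479 18713/168958 67487/168958; 78169143/84479 67487/168958 125557539/168958]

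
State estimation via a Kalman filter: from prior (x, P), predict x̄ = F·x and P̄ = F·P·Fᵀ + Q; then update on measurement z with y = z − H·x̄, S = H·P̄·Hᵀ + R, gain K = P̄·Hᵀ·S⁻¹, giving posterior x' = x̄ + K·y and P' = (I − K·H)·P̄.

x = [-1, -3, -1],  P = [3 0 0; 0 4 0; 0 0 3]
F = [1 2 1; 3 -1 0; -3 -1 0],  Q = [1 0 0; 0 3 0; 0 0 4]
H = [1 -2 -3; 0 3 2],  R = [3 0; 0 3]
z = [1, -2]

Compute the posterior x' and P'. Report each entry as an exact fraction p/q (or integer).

x' = [-46580/30411, -8410/30411, -5810/10137]
P' = [167026/30411 -55057/30411 28150/10137; -55057/30411 62914/30411 -22939/10137; 28150/10137 -22939/10137 9670/3379]

x̄ = F·x = [-8, 0, 6]
P̄ = F·P·Fᵀ + Q = [23 1 -17; 1 34 -23; -17 -23 35]
y = z − H·x̄ = [27, -14]
S = H·P̄·Hᵀ + R = [299 -146; -146 173]
K = P̄·Hᵀ·S⁻¹ = [7930/30411 1243/30411; 8522/30411 17036/30411; -4334/10137 -3599/10137]
x' = x̄ + K·y = [-46580/30411, -8410/30411, -5810/10137]
P' = (I − K·H)·P̄ = [167026/30411 -55057/30411 28150/10137; -55057/30411 62914/30411 -22939/10137; 28150/10137 -22939/10137 9670/3379]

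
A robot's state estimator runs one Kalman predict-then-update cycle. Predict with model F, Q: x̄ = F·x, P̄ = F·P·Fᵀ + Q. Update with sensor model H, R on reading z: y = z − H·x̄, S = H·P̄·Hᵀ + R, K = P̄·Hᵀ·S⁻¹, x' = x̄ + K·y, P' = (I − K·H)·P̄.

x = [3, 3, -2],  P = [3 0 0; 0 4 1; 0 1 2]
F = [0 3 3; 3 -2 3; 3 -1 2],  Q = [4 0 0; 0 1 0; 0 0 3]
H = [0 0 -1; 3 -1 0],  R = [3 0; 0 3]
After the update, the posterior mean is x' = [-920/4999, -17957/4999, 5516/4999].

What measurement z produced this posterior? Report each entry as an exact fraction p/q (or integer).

z = [-1, 3]

x̄ = F·x = [3, -3, 2]
P̄ = F·P·Fᵀ + Q = [76 -3 3; -3 50 40; 3 40 38]
S = H·P̄·Hᵀ + R = [41 31; 31 755]
K = P̄·Hᵀ·S⁻¹ = [-1571/4999 1594/4999; -9457/9998 -393/9998; -9243/9998 -31/9998]
x' − x̄ = [-15917/4999, -2960/4999, -4482/4999] = K·y
y = (KᵀK)⁻¹·Kᵀ·(x' − x̄) = [1, -9]
z = y + H·x̄ = [1, -9] + [-2, 12] = [-1, 3]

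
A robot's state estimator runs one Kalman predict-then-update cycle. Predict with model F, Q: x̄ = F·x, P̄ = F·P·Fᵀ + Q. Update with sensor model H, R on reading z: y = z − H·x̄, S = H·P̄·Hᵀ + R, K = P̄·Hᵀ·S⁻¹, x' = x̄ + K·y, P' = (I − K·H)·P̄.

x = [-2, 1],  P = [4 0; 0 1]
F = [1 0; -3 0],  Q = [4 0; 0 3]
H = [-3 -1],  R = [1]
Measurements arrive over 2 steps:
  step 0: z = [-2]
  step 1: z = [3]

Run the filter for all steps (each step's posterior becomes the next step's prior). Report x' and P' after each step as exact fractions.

step 0: x̄ = F·x = [-2, 6]
step 0: P̄ = F·P·Fᵀ + Q = [8 -12; -12 39]
step 0: y = z − H·x̄ = [-2]
step 0: S = H·P̄·Hᵀ + R = [40]
step 0: K = P̄·Hᵀ·S⁻¹ = [-3/10; -3/40]
step 0: x' = x̄ + K·y = [-7/5, 123/20]
step 0: P' = (I − K·H)·P̄ = [22/5 -129/10; -129/10 1551/40]
step 1: x̄ = F·x = [-7/5, 21/5]
step 1: P̄ = F·P·Fᵀ + Q = [42/5 -66/5; -66/5 213/5]
step 1: y = z − H·x̄ = [3]
step 1: S = H·P̄·Hᵀ + R = [40]
step 1: K = P̄·Hᵀ·S⁻¹ = [-3/10; -3/40]
step 1: x' = x̄ + K·y = [-23/10, 159/40]
step 1: P' = (I − K·H)·P̄ = [24/5 -141/10; -141/10 339/8]

step 0: x' = [-7/5, 123/20], P' = [22/5 -129/10; -129/10 1551/40]
step 1: x' = [-23/10, 159/40], P' = [24/5 -141/10; -141/10 339/8]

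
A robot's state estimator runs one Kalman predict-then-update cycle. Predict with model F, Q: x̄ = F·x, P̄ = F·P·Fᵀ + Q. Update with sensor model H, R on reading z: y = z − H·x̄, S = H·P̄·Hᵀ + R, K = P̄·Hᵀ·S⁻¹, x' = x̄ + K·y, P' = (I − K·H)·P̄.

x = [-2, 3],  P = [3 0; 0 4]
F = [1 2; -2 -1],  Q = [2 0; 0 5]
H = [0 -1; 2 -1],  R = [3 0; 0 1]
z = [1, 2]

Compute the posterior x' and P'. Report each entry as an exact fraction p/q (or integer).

x' = [1706/1487, 220/1487]
P' = [1043/1487 1428/1487; 1428/1487 3003/1487]

x̄ = F·x = [4, 1]
P̄ = F·P·Fᵀ + Q = [21 -14; -14 21]
y = z − H·x̄ = [2, -5]
S = H·P̄·Hᵀ + R = [24 49; 49 162]
K = P̄·Hᵀ·S⁻¹ = [-476/1487 658/1487; -1001/1487 -147/1487]
x' = x̄ + K·y = [1706/1487, 220/1487]
P' = (I − K·H)·P̄ = [1043/1487 1428/1487; 1428/1487 3003/1487]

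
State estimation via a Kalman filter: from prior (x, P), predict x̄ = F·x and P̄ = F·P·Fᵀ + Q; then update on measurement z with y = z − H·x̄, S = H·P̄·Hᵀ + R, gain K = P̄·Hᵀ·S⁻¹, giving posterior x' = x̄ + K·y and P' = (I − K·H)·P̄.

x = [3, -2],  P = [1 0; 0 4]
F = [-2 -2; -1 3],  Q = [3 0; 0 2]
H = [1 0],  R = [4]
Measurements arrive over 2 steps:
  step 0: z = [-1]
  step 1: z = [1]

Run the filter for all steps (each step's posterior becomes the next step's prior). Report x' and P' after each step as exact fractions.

step 0: x̄ = F·x = [-2, -9]
step 0: P̄ = F·P·Fᵀ + Q = [23 -22; -22 39]
step 0: y = z − H·x̄ = [1]
step 0: S = H·P̄·Hᵀ + R = [27]
step 0: K = P̄·Hᵀ·S⁻¹ = [23/27; -22/27]
step 0: x' = x̄ + K·y = [-31/27, -265/27]
step 0: P' = (I − K·H)·P̄ = [92/27 -88/27; -88/27 569/27]
step 1: x̄ = F·x = [592/27, -764/27]
step 1: P̄ = F·P·Fᵀ + Q = [2021/27 -2878/27; -2878/27 5795/27]
step 1: y = z − H·x̄ = [-565/27]
step 1: S = H·P̄·Hᵀ + R = [2129/27]
step 1: K = P̄·Hᵀ·S⁻¹ = [2021/2129; -2878/2129]
step 1: x' = x̄ + K·y = [4389/2129, -18/2129]
step 1: P' = (I − K·H)·P̄ = [8084/2129 -11512/2129; -11512/2129 150173/2129]

step 0: x' = [-31/27, -265/27], P' = [92/27 -88/27; -88/27 569/27]
step 1: x' = [4389/2129, -18/2129], P' = [8084/2129 -11512/2129; -11512/2129 150173/2129]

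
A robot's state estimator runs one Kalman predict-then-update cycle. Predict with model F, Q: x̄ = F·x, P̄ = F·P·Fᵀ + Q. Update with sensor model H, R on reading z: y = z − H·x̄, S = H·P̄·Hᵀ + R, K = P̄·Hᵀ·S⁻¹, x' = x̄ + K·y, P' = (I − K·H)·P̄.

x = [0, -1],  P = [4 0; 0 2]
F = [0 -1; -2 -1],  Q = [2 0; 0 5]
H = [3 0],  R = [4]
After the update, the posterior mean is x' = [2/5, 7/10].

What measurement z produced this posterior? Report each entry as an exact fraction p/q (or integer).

z = [1]

x̄ = F·x = [1, 1]
P̄ = F·P·Fᵀ + Q = [4 2; 2 23]
S = H·P̄·Hᵀ + R = [40]
K = P̄·Hᵀ·S⁻¹ = [3/10; 3/20]
x' − x̄ = [-3/5, -3/10] = K·y
y = (KᵀK)⁻¹·Kᵀ·(x' − x̄) = [-2]
z = y + H·x̄ = [-2] + [3] = [1]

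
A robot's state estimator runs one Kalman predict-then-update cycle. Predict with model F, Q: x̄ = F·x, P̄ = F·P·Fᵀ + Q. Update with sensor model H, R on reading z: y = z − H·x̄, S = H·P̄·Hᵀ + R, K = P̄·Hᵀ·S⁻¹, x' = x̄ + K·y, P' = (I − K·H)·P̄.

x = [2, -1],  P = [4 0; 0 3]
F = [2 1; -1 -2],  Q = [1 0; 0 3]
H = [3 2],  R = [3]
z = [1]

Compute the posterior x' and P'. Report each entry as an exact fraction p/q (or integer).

x' = [17/91, 32/91]
P' = [796/91 -1146/91; -1146/91 1713/91]

x̄ = F·x = [3, 0]
P̄ = F·P·Fᵀ + Q = [20 -14; -14 19]
y = z − H·x̄ = [-8]
S = H·P̄·Hᵀ + R = [91]
K = P̄·Hᵀ·S⁻¹ = [32/91; -4/91]
x' = x̄ + K·y = [17/91, 32/91]
P' = (I − K·H)·P̄ = [796/91 -1146/91; -1146/91 1713/91]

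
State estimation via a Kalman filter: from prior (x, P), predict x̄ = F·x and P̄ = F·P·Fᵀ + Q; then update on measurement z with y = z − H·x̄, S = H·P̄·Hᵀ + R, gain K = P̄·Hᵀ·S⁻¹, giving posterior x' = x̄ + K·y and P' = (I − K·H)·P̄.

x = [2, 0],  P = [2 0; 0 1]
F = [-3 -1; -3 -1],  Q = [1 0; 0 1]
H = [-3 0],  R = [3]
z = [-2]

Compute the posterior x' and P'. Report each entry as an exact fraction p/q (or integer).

x' = [34/61, 14/61]
P' = [20/61 19/61; 19/61 137/61]

x̄ = F·x = [-6, -6]
P̄ = F·P·Fᵀ + Q = [20 19; 19 20]
y = z − H·x̄ = [-20]
S = H·P̄·Hᵀ + R = [183]
K = P̄·Hᵀ·S⁻¹ = [-20/61; -19/61]
x' = x̄ + K·y = [34/61, 14/61]
P' = (I − K·H)·P̄ = [20/61 19/61; 19/61 137/61]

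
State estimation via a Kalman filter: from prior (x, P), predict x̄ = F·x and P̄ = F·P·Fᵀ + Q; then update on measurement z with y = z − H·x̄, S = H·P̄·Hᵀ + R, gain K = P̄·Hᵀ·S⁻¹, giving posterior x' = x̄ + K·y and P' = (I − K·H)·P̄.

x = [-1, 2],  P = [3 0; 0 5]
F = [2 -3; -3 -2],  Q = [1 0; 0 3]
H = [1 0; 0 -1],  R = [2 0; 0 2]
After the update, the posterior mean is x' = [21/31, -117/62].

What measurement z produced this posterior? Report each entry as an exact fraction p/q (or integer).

z = [1, 2]

x̄ = F·x = [-8, -1]
P̄ = F·P·Fᵀ + Q = [58 12; 12 50]
S = H·P̄·Hᵀ + R = [60 -12; -12 52]
K = P̄·Hᵀ·S⁻¹ = [359/372 -1/124; 1/124 -119/124]
x' − x̄ = [269/31, -55/62] = K·y
y = (KᵀK)⁻¹·Kᵀ·(x' − x̄) = [9, 1]
z = y + H·x̄ = [9, 1] + [-8, 1] = [1, 2]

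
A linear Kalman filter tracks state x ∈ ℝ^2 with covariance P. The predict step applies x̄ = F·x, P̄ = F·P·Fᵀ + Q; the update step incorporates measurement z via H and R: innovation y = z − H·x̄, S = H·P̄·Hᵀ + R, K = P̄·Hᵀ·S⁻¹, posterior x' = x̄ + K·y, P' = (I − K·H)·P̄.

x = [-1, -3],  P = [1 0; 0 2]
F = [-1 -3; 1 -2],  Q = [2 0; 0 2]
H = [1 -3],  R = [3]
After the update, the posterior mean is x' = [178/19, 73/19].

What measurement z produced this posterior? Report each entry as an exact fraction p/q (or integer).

z = [-2]

x̄ = F·x = [10, 5]
P̄ = F·P·Fᵀ + Q = [21 11; 11 11]
S = H·P̄·Hᵀ + R = [57]
K = P̄·Hᵀ·S⁻¹ = [-4/19; -22/57]
x' − x̄ = [-12/19, -22/19] = K·y
y = (KᵀK)⁻¹·Kᵀ·(x' − x̄) = [3]
z = y + H·x̄ = [3] + [-5] = [-2]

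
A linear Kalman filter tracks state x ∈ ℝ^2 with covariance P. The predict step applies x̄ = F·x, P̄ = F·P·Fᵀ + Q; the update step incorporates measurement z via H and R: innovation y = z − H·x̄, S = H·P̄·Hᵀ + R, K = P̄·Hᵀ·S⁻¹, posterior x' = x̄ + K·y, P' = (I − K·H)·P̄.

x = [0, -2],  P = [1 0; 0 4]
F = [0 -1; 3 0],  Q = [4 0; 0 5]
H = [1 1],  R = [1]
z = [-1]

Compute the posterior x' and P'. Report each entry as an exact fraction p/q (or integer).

x̄ = F·x = [2, 0]
P̄ = F·P·Fᵀ + Q = [8 0; 0 14]
y = z − H·x̄ = [-3]
S = H·P̄·Hᵀ + R = [23]
K = P̄·Hᵀ·S⁻¹ = [8/23; 14/23]
x' = x̄ + K·y = [22/23, -42/23]
P' = (I − K·H)·P̄ = [120/23 -112/23; -112/23 126/23]

x' = [22/23, -42/23]
P' = [120/23 -112/23; -112/23 126/23]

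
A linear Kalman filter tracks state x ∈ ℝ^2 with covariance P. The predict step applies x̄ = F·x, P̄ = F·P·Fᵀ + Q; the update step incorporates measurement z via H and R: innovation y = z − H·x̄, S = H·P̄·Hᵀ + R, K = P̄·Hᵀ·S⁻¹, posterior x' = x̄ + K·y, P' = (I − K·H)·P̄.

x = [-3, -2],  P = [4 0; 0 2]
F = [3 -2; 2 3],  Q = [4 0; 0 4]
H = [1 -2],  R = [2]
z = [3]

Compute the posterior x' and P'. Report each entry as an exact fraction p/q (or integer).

x' = [-577/77, -412/77]
P' = [3408/77 1692/77; 1692/77 878/77]

x̄ = F·x = [-5, -12]
P̄ = F·P·Fᵀ + Q = [48 12; 12 38]
y = z − H·x̄ = [-16]
S = H·P̄·Hᵀ + R = [154]
K = P̄·Hᵀ·S⁻¹ = [12/77; -32/77]
x' = x̄ + K·y = [-577/77, -412/77]
P' = (I − K·H)·P̄ = [3408/77 1692/77; 1692/77 878/77]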